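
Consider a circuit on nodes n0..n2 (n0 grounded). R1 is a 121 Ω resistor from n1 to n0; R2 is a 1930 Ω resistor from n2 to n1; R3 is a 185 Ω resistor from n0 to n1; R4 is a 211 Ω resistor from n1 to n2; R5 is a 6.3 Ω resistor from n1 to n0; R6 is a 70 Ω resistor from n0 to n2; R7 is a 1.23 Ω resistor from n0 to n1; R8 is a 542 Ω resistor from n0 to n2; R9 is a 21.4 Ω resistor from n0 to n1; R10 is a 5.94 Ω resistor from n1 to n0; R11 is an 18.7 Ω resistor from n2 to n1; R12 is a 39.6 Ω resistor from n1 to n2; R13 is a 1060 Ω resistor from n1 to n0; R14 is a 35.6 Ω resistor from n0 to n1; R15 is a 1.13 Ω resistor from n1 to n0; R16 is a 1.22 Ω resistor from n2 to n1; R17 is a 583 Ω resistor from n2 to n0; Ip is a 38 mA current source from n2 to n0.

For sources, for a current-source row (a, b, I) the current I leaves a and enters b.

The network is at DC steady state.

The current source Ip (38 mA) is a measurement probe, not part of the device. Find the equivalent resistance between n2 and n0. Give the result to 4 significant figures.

Apply KCL at each of the 2 non-ground nodes and solve the resulting linear system.
Node n1: branches {R1, R2, R3, R4, R5, R7, R9, R10, R11, R12, R13, R14, R15, R16} → V_1 = -0.01748
Node n2: branches {R2, R4, R6, R8, R11, R12, R16, R17, Ip} → V_2 = -0.05838

R_eq = 1.536 Ω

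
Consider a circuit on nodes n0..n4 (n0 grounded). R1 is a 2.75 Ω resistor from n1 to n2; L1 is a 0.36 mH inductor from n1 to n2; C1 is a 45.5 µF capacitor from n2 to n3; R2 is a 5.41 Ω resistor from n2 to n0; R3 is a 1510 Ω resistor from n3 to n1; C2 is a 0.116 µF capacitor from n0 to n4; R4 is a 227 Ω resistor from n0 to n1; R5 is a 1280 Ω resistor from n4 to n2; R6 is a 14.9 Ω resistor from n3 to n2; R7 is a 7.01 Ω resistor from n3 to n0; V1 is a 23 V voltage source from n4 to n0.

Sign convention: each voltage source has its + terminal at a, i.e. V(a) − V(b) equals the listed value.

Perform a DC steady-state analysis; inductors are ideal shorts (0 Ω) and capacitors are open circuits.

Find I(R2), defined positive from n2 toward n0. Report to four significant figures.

Apply KCL at each of the 4 non-ground nodes and solve the resulting linear system.
Node n1: branches {R1, L1, R3, R4} → V_1 = 0.07615
Node n2: branches {R1, L1, C1, R2, R5, R6} → V_2 = 0.07615
Node n3: branches {C1, R3, R6, R7} → V_3 = 0.02453
Node n4: branches {C2, R5, V1} → V_4 = 23.00
Source currents: i(L1)=-0.0003696, i(V1)=-0.01791

0.01408 A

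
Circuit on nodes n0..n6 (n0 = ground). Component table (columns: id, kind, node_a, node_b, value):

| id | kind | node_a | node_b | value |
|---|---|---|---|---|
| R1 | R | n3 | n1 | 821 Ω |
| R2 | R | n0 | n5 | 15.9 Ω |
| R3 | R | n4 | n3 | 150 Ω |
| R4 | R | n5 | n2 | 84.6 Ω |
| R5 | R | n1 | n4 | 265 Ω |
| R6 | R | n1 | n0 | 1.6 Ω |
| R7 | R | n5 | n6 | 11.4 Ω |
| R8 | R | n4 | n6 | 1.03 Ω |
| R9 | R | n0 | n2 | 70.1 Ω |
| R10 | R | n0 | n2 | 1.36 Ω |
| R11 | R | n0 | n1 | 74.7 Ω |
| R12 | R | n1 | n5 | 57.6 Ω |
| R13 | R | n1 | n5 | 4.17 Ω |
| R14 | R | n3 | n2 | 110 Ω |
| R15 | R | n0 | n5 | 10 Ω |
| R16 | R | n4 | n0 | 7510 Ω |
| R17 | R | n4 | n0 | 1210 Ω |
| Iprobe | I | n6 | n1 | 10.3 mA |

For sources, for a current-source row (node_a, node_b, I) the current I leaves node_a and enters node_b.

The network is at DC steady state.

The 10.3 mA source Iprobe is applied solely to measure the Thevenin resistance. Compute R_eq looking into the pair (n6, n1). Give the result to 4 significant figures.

R_eq = 12.49 Ω

MNA unknowns: 6 node voltages V₁..V_6
R1: Y=0.001218 on G[3,1]
R2: Y=0.06289 on G[0,5]
R3: Y=0.006667 on G[4,3]
R4: Y=0.01182 on G[5,2]
R5: Y=0.003774 on G[1,4]
R6: Y=0.6250 on G[1,0]
R7: Y=0.08772 on G[5,6]
R8: Y=0.9709 on G[4,6]
R9: Y=0.01427 on G[0,2]
R10: Y=0.7353 on G[0,2]
R11: Y=0.01339 on G[0,1]
R12: Y=0.01736 on G[1,5]
R13: Y=0.2398 on G[1,5]
R14: Y=0.009091 on G[3,2]
R15: Y=0.1000 on G[0,5]
R16: Y=0.0001332 on G[4,0]
R17: Y=0.0008264 on G[4,0]
Iprobe: z[6]−=0.0103, z[1]+=0.0103
solve → V1=0.005743, V2=-0.0008398, V3=-0.04787, V4=-0.1218, V5=-0.01793, V6=-0.1229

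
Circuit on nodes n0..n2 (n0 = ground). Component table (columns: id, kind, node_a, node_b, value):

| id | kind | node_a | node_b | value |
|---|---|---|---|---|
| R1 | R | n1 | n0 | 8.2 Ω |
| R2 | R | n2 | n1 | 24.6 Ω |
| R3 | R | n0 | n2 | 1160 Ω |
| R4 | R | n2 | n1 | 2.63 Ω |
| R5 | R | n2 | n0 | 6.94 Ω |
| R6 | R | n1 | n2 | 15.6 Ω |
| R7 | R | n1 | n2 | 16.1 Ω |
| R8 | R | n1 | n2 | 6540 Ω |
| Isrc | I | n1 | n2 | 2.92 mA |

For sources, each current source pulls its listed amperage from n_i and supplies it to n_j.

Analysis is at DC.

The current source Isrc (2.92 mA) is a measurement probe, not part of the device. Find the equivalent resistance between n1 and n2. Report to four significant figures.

R_eq = 1.630 Ω

MNA unknowns: 2 node voltages V₁..V_2
R1: Y=0.1220 on G[1,0]
R2: Y=0.04065 on G[2,1]
R3: Y=0.0008621 on G[0,2]
R4: Y=0.3802 on G[2,1]
R5: Y=0.1441 on G[2,0]
R6: Y=0.06410 on G[1,2]
R7: Y=0.06211 on G[1,2]
R8: Y=0.0001529 on G[1,2]
Isrc: z[1]−=0.00292, z[2]+=0.00292
solve → V1=-0.002585, V2=0.002175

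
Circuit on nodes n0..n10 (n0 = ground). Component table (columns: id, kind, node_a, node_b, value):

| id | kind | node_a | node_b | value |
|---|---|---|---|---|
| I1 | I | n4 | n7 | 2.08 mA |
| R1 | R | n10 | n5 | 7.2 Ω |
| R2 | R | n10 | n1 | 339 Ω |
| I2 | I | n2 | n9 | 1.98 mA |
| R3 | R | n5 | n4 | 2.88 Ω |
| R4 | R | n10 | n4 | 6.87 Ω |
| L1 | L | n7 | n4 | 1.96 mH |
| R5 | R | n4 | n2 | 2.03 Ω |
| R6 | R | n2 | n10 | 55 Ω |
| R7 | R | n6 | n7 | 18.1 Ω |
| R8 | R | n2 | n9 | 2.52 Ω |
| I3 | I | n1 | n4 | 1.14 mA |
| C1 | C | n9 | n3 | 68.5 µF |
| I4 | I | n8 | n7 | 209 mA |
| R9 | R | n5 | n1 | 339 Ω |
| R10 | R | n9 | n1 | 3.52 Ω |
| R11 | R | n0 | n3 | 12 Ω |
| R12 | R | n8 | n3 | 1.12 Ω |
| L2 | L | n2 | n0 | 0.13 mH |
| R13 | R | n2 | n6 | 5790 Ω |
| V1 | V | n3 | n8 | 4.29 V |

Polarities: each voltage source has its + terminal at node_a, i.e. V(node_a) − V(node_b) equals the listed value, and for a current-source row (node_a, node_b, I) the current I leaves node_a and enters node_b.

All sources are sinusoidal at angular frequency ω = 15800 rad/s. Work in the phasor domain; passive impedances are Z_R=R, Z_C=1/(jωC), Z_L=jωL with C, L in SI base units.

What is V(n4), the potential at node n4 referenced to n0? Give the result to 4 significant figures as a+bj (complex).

Apply KCL at each of the 10 non-ground nodes and solve the resulting linear system.
Node n1: branches {R2, I3, R9, R10} → V_1 = -0.3817+0.03098j
Node n2: branches {I2, R5, R6, R8, L2, R13} → V_2 = 0.03284+0.06999j
Node n3: branches {C1, R11, R12, V1} → V_3 = -0.4089+0.1919j
Node n4: branches {I1, R3, R4, L1, R5, I3} → V_4 = 0.4364+0.06738j
Node n5: branches {R1, R3, R9} → V_5 = 0.4203+0.06706j
Node n6: branches {R7, R13} → V_6 = 0.4698+6.581j
Node n7: branches {I1, L1, R7, I4} → V_7 = 0.4712+6.602j
Node n8: branches {I4, R12, V1} → V_8 = -4.699+0.1919j
Node n9: branches {I2, R8, C1, R10} → V_9 = -0.3941+0.03023j
Node n10: branches {R1, R2, R4, R6} → V_10 = 0.3971+0.06704j
Source currents: i(V1)=-3.621+0.000j

0.4364+0.06738j V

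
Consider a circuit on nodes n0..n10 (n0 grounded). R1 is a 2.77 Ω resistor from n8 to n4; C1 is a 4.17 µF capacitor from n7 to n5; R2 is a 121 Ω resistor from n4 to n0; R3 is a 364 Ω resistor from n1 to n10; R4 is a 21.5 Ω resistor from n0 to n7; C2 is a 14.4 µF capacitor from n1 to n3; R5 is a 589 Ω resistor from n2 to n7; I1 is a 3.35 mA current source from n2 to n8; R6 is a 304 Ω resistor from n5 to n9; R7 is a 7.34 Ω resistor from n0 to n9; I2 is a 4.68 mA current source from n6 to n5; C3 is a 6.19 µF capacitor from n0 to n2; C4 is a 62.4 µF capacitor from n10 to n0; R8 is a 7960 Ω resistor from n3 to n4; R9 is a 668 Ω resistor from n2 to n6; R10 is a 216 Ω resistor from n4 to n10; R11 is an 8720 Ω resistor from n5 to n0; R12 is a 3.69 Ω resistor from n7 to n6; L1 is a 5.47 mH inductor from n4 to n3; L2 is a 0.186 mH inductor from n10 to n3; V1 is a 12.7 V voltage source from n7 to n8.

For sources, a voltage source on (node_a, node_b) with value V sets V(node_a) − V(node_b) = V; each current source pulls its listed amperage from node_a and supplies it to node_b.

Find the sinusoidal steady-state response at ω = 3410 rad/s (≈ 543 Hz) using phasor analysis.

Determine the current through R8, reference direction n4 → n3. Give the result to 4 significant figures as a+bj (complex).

Apply KCL at each of the 10 non-ground nodes and solve the resulting linear system.
Node n1: branches {R3, C2} → V_1 = 1.008+1.458j
Node n2: branches {R5, I1, C3, R9} → V_2 = -0.4685-1.026j
Node n3: branches {C2, R8, L1, L2} → V_3 = 0.9953+1.467j
Node n4: branches {R1, R2, R8, R10, L1} → V_4 = -4.226-4.713j
Node n5: branches {C1, R6, I2, R11} → V_5 = 7.994-2.589j
Node n6: branches {I2, R9, R12} → V_6 = 7.328-4.113j
Node n7: branches {C1, R4, R5, R12, V1} → V_7 = 7.389-4.130j
Node n8: branches {R1, I1, V1} → V_8 = -5.311-4.130j
Node n9: branches {R6, R7} → V_9 = 0.1885-0.06103j
Node n10: branches {R3, C4, R10, L2} → V_10 = 1.173+1.678j
Source currents: i(V1)=-0.3953+0.2106j

-0.0006559-0.0007765j A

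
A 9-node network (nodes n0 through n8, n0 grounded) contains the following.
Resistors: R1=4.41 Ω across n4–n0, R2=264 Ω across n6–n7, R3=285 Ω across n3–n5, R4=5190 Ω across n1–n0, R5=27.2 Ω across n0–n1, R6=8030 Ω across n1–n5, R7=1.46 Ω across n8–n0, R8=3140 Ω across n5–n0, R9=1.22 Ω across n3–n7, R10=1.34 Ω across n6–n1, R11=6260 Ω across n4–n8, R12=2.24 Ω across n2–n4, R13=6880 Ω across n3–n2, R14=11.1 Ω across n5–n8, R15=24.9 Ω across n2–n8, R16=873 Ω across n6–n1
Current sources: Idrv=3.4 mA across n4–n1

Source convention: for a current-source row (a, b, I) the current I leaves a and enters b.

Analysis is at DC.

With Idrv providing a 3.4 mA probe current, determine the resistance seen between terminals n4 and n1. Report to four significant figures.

R_eq = 29.50 Ω

Apply KCL at each of the 8 non-ground nodes and solve the resulting linear system.
Node n1: branches {R4, R5, R6, R10, R16, Idrv} → V_1 = 0.08737
Node n2: branches {R12, R13, R15} → V_2 = -0.01188
Node n3: branches {R3, R9, R13} → V_3 = 0.04467
Node n4: branches {R1, R11, R12, Idrv} → V_4 = -0.01292
Node n5: branches {R3, R6, R8, R14} → V_5 = 0.001364
Node n6: branches {R2, R10, R16} → V_6 = 0.08716
Node n7: branches {R2, R9} → V_7 = 0.04487
Node n8: branches {R7, R11, R14, R15} → V_8 = -0.0004367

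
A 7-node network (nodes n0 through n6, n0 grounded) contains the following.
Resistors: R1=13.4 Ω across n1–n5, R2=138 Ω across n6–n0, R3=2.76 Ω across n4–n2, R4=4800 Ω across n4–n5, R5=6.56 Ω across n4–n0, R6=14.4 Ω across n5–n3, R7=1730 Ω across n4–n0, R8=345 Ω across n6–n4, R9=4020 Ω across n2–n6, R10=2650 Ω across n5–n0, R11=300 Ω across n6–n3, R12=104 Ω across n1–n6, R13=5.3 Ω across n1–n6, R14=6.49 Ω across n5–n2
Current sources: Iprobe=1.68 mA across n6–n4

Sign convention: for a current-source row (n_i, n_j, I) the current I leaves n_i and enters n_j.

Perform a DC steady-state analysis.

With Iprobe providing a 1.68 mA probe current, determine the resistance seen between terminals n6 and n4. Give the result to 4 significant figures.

R_eq = 21.02 Ω

Apply KCL at each of the 6 non-ground nodes and solve the resulting linear system.
Node n1: branches {R1, R12, R13} → V_1 = -0.02738
Node n2: branches {R3, R9, R14} → V_2 = -0.002041
Node n3: branches {R6, R11} → V_3 = -0.01166
Node n4: branches {R3, R4, R5, R7, R8, Iprobe} → V_4 = 0.001622
Node n5: branches {R1, R4, R6, R10, R14} → V_5 = -0.01060
Node n6: branches {R2, R8, R9, R11, R12, R13, Iprobe} → V_6 = -0.03369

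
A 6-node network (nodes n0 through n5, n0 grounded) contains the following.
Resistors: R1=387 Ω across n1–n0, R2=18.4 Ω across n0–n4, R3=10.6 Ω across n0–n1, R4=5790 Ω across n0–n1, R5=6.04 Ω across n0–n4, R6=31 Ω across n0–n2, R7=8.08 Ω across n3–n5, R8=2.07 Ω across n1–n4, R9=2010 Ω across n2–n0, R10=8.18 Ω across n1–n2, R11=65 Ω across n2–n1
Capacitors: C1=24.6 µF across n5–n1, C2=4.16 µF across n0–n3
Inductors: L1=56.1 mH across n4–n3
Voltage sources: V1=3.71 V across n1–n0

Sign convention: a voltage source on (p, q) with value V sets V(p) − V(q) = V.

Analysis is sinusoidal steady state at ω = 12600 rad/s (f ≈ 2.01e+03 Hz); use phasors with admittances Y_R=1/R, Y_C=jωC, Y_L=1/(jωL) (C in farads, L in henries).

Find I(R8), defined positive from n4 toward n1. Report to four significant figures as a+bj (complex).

-0.5616-0.0002597j A

MNA unknowns: 5 node voltages V₁..V_5 plus 1 source current (V1)
R1: Y=0.002584+0.000j on G[1,0]
R2: Y=0.05435+0.000j on G[0,4]
R3: Y=0.09434+0.000j on G[0,1]
R4: Y=0.0001727+0.000j on G[0,1]
C1: Y=0.000+0.3100j on G[5,1]
R5: Y=0.1656+0.000j on G[0,4]
R6: Y=0.03226+0.000j on G[0,2]
R7: Y=0.1238+0.000j on G[3,5]
R8: Y=0.4831+0.000j on G[1,4]
C2: Y=0.000+0.05242j on G[0,3]
R9: Y=0.0004975+0.000j on G[2,0]
L1: Y=0.000-0.001415j on G[4,3]
R10: Y=0.1222+0.000j on G[1,2]
R11: Y=0.01538+0.000j on G[2,1]
V1: row V1−V0=3.71, i_V1 at 1,0
solve → V1=3.710+0.000j, V2=2.997+0.000j, V3=2.815-1.021j, V4=2.547-0.0005376j, V5=3.235+0.1680j
aux → i_V1=-1.072-0.1474j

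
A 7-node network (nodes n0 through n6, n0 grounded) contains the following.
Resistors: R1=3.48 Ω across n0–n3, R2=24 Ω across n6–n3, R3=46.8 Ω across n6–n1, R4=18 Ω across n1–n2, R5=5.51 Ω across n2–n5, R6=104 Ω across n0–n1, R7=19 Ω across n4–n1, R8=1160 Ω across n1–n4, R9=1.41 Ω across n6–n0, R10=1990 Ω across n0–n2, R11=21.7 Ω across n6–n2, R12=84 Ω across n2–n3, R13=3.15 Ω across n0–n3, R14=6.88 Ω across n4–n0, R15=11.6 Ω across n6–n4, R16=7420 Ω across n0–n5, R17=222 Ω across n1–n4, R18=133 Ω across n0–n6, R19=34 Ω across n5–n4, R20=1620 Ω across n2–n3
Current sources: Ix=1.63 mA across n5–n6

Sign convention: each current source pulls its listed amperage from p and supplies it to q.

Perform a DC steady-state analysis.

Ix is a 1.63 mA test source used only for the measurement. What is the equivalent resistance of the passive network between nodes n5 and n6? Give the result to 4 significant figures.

R_eq = 12.03 Ω

Element admittances at DC:
  Y(R1) = 0.2874 S between n0,n3
  Y(R2) = 0.04167 S between n6,n3
  Y(R3) = 0.02137 S between n6,n1
  Y(R4) = 0.05556 S between n1,n2
  Y(R5) = 0.1815 S between n2,n5
  Y(R6) = 0.009615 S between n0,n1
  Y(R7) = 0.05263 S between n4,n1
  Y(R8) = 0.0008621 S between n1,n4
  Y(R9) = 0.7092 S between n6,n0
  Y(R10) = 0.0005025 S between n0,n2
  Y(R11) = 0.04608 S between n6,n2
  Y(R12) = 0.01190 S between n2,n3
  Y(R13) = 0.3175 S between n0,n3
  Y(R14) = 0.1453 S between n4,n0
  Y(R15) = 0.08621 S between n6,n4
  Y(R16) = 0.0001348 S between n0,n5
  Y(R17) = 0.004505 S between n1,n4
  Y(R18) = 0.007519 S between n0,n6
  Y(R19) = 0.02941 S between n5,n4
  Y(R20) = 0.0006173 S between n2,n3
  Ix: injects 0.00163 A into n6 (from n5)
Assemble and solve the 6×6 MNA system:
  V(n1)=-0.005724  V(n2)=-0.01251  V(n3)=-0.0001890  V(n4)=-0.002570  V(n5)=-0.01884  V(n6)=0.0007697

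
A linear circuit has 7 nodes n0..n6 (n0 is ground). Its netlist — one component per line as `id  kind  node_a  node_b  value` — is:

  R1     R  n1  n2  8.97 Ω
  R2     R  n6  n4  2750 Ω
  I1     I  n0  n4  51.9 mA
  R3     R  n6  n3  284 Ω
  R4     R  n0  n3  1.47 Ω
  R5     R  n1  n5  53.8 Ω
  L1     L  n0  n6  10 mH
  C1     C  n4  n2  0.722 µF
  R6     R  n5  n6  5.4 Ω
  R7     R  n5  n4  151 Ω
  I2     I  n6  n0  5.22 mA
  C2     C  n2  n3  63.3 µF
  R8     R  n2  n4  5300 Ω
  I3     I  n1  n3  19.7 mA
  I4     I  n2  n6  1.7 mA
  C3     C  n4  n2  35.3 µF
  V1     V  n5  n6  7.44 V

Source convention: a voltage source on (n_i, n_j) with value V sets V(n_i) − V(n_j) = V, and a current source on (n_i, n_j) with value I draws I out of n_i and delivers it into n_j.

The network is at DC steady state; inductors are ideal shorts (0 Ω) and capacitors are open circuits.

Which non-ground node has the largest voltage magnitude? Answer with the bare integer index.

4

Element admittances at DC:
  Y(R1) = 0.1115 S between n1,n2
  Y(R2) = 0.0003636 S between n6,n4
  I1: injects 0.0519 A into n4 (from n0)
  Y(R3) = 0.003521 S between n6,n3
  Y(R4) = 0.6803 S between n0,n3
  Y(R5) = 0.01859 S between n1,n5
  L1: short n0↔n6 (DC inductor)
  Y(C1) = 0.000 S between n4,n2
  Y(R6) = 0.1852 S between n5,n6
  Y(R7) = 0.006623 S between n5,n4
  I2: injects 0.00522 A into n0 (from n6)
  Y(C2) = 0.000 S between n2,n3
  Y(R8) = 0.0001887 S between n2,n4
  I3: injects 0.0197 A into n3 (from n1)
  I4: injects 0.0017 A into n6 (from n2)
  Y(C3) = 0.000 S between n4,n2
  V1: constraint V(n5)−V(n6) = 7.44
Assemble and solve the 8×8 MNA system:
  V(n1)=6.369  V(n2)=6.367  V(n3)=0.02881  V(n4)=14.27  V(n5)=7.440  V(n6)=0.000
  i(L1)=-0.02708  i(V1)=-1.352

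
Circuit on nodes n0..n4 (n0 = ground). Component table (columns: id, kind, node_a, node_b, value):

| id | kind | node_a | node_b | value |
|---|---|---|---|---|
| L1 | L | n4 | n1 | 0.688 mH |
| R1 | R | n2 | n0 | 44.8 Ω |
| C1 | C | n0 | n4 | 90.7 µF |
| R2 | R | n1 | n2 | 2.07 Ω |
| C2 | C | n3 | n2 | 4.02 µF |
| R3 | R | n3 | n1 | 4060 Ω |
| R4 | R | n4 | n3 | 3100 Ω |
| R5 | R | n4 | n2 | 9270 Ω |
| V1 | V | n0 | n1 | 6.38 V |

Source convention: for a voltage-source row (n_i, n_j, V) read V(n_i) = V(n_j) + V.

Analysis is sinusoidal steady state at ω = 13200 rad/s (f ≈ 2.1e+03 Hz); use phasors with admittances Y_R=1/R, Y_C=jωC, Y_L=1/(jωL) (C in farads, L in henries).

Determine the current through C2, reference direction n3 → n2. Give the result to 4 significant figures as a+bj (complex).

0.002103+2.338e-05j A

MNA unknowns: 4 node voltages V₁..V_4 plus 1 source current (V1)
L1: Y=0.000-0.1101j on G[4,1]
R1: Y=0.02232+0.000j on G[2,0]
C1: Y=0.000+1.197j on G[0,4]
R2: Y=0.4831+0.000j on G[1,2]
C2: Y=0.000+0.05306j on G[3,2]
R3: Y=0.0002463+0.000j on G[3,1]
R4: Y=0.0003226+0.000j on G[4,3]
R5: Y=0.0001079+0.000j on G[4,2]
V1: row V0−V1=6.38, i_V1 at 0,1
solve → V1=-6.380+0.000j, V2=-6.093+4.681e-05j, V3=-6.092-0.03958j, V4=0.6462+0.002668j
aux → i_V1=-0.1392+0.7737j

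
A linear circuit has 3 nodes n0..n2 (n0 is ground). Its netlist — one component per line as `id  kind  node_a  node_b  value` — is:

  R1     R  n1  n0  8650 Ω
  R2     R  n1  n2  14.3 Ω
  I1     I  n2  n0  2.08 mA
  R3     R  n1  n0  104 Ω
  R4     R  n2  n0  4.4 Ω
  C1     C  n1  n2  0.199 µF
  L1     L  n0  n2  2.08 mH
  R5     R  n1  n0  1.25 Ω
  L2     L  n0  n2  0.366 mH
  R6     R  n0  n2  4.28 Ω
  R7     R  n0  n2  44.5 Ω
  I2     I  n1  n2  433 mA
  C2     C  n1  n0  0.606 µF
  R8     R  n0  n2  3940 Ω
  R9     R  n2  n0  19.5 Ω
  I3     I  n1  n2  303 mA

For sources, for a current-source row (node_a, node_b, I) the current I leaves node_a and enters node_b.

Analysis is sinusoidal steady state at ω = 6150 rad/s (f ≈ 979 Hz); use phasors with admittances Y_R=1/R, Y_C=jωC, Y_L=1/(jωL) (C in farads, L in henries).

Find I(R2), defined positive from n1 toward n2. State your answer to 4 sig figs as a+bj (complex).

Apply KCL at each of the 2 non-ground nodes and solve the resulting linear system.
Node n1: branches {R1, R2, R3, C1, R5, I2, C2, I3} → V_1 = -0.7861+0.04963j
Node n2: branches {R2, I1, R4, C1, L1, L2, R6, R7, I2, R8, R9, I3} → V_2 = 0.6421+0.5574j

-0.09987-0.03551j A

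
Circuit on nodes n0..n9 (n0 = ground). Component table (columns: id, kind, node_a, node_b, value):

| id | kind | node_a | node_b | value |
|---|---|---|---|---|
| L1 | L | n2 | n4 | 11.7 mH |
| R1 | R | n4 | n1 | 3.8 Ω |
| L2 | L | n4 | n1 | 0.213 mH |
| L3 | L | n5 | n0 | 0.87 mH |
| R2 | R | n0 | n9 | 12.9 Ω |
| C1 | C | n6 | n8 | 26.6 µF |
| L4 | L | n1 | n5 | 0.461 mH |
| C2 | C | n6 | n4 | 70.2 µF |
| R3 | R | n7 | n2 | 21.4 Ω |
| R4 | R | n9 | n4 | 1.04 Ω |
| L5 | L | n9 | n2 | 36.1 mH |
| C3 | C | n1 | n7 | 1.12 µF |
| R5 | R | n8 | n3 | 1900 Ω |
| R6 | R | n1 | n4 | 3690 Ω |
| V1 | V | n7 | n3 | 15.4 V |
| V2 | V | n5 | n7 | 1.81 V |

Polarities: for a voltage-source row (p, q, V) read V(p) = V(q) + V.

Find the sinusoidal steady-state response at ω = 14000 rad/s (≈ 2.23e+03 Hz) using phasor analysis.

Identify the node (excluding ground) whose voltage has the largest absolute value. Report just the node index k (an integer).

Element admittances at ω=14000 rad/s:
  Y(L1) = 0.000-0.006105j S between n2,n4
  Y(R1) = 0.2632+0.000j S between n4,n1
  Y(L2) = 0.000-0.3353j S between n4,n1
  Y(L3) = 0.000-0.08210j S between n5,n0
  Y(R2) = 0.07752+0.000j S between n0,n9
  Y(C1) = 0.000+0.3724j S between n6,n8
  Y(L4) = 0.000-0.1549j S between n1,n5
  Y(C2) = 0.000+0.9828j S between n6,n4
  Y(R3) = 0.04673+0.000j S between n7,n2
  Y(R4) = 0.9615+0.000j S between n9,n4
  Y(L5) = 0.000-0.001979j S between n9,n2
  Y(C3) = 0.000+0.01568j S between n1,n7
  Y(R5) = 0.0005263+0.000j S between n8,n3
  Y(R6) = 0.0002710+0.000j S between n1,n4
  V1: constraint V(n7)−V(n3) = 15.4
  V2: constraint V(n5)−V(n7) = 1.81
Assemble and solve the 11×11 MNA system:
  V(n1)=0.03327-0.05892j  V(n2)=-1.809-0.2975j  V(n3)=-17.25+0.01297j  V(n4)=-0.01432-0.05139j  V(n5)=-0.04167+0.01297j  V(n6)=-0.01431-0.04215j  V(n7)=-1.852+0.01297j  V(n8)=-0.01426-0.01779j  V(n9)=-0.01374-0.04413j
  i(V1)=-0.009072+1.619e-05j  i(V2)=-0.01220-0.01503j

3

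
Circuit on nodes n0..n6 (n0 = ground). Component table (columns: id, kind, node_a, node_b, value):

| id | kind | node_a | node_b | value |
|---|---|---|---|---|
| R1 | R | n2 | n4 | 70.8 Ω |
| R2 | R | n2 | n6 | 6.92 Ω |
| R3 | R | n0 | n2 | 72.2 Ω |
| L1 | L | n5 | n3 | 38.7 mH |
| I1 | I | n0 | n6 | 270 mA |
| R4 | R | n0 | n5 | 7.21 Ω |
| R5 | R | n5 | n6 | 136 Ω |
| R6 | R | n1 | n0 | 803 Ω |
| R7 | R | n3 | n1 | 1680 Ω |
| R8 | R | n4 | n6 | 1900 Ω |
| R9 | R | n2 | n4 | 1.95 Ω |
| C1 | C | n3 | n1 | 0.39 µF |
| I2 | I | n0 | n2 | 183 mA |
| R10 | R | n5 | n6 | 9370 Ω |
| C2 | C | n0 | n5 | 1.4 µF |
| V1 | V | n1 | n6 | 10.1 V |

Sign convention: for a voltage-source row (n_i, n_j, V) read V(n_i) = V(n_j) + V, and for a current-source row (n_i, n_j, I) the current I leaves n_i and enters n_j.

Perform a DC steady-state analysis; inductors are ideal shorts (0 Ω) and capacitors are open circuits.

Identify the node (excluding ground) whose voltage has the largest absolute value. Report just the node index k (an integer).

MNA unknowns: 6 node voltages V₁..V_6 plus 2 source currents (L1, V1)
R1: Y=0.01412 on G[2,4]
R2: Y=0.1445 on G[2,6]
R3: Y=0.01385 on G[0,2]
L1: row V5−V3=0, i_L1 at 5,3
I1: z[0]−=0.27, z[6]+=0.27
R4: Y=0.1387 on G[0,5]
R5: Y=0.007353 on G[5,6]
R6: Y=0.001245 on G[1,0]
R7: Y=0.0005952 on G[3,1]
R8: Y=0.0005263 on G[4,6]
R9: Y=0.5128 on G[2,4]
C1: Y=0.000 on G[3,1]
I2: z[0]−=0.183, z[2]+=0.183
R10: Y=0.0001067 on G[5,6]
C2: Y=0.000 on G[0,5]
V1: row V1−V6=10.1, i_V1 at 1,6
solve → V1=29.58, V2=18.93, V3=1.110, V4=18.93, V5=1.110, V6=19.48
aux → i_L1=-0.01694, i_V1=-0.05378

1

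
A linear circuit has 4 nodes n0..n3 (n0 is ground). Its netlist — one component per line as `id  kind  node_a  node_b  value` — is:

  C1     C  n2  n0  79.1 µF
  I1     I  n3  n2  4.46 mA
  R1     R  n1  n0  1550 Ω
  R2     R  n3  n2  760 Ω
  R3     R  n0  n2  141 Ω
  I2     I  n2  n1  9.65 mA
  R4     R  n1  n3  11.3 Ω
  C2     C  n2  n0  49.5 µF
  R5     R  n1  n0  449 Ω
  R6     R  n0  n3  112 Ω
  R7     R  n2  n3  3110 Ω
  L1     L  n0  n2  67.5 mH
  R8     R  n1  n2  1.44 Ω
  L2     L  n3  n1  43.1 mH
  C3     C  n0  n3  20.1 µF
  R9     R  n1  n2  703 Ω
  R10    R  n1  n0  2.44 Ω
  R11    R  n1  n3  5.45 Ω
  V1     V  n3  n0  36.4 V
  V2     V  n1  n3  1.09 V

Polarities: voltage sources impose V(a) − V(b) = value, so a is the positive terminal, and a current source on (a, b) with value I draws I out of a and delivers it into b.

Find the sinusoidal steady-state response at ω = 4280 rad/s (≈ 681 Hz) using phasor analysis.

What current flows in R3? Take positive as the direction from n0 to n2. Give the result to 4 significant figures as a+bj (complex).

Element admittances at ω=4280 rad/s:
  Y(C1) = 0.000+0.3385j S between n2,n0
  I1: injects 0.00446 A into n2 (from n3)
  Y(R1) = 0.0006452+0.000j S between n1,n0
  Y(R2) = 0.001316+0.000j S between n3,n2
  Y(R3) = 0.007092+0.000j S between n0,n2
  I2: injects 0.00965 A into n1 (from n2)
  Y(R4) = 0.08850+0.000j S between n1,n3
  Y(C2) = 0.000+0.2119j S between n2,n0
  Y(R5) = 0.002227+0.000j S between n1,n0
  Y(R6) = 0.008929+0.000j S between n0,n3
  Y(R7) = 0.0003215+0.000j S between n2,n3
  Y(L1) = 0.000-0.003461j S between n0,n2
  Y(R8) = 0.6944+0.000j S between n1,n2
  Y(L2) = 0.000-0.005421j S between n3,n1
  Y(C3) = 0.000+0.08603j S between n0,n3
  Y(R9) = 0.001422+0.000j S between n1,n2
  Y(R10) = 0.4098+0.000j S between n1,n0
  Y(R11) = 0.1835+0.000j S between n1,n3
  V1: constraint V(n3)−V(n0) = 36.4
  V2: constraint V(n1)−V(n3) = 1.09
Assemble and solve the 5×5 MNA system:
  V(n1)=37.49+0.000j  V(n2)=23.15-17.97j  V(n3)=36.40+0.000j
  i(V1)=-25.79-15.67j  i(V2)=-25.74-12.50j

-0.1642+0.1275j A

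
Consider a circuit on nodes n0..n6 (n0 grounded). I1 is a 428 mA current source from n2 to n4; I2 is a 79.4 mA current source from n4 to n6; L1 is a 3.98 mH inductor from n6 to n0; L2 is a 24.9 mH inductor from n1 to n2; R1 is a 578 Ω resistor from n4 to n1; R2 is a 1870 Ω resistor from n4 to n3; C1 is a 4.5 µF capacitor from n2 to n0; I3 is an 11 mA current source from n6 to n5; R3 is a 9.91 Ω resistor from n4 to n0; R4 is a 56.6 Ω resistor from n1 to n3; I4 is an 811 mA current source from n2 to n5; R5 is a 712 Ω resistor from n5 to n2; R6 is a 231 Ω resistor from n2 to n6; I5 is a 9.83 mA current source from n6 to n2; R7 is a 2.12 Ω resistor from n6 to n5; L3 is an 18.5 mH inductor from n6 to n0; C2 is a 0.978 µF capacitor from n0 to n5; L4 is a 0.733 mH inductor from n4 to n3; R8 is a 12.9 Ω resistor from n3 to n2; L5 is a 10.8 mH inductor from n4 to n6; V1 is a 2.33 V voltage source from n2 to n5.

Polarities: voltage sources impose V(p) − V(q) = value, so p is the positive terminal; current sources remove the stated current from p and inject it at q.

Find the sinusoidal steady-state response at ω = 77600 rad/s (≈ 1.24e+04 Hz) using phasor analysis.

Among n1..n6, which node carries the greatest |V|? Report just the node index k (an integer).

Element admittances at ω=77600 rad/s:
  I1: injects 0.428 A into n4 (from n2)
  I2: injects 0.0794 A into n6 (from n4)
  Y(L1) = 0.000-0.003238j S between n6,n0
  Y(L2) = 0.000-0.0005175j S between n1,n2
  Y(R1) = 0.001730+0.000j S between n4,n1
  Y(R2) = 0.0005348+0.000j S between n4,n3
  Y(C1) = 0.000+0.3492j S between n2,n0
  I3: injects 0.011 A into n5 (from n6)
  Y(R3) = 0.1009+0.000j S between n4,n0
  Y(R4) = 0.01767+0.000j S between n1,n3
  I4: injects 0.811 A into n5 (from n2)
  Y(R5) = 0.001404+0.000j S between n5,n2
  Y(R6) = 0.004329+0.000j S between n2,n6
  I5: injects 0.00983 A into n2 (from n6)
  Y(R7) = 0.4717+0.000j S between n6,n5
  Y(L3) = 0.000-0.0006966j S between n6,n0
  Y(C2) = 0.000+0.07589j S between n0,n5
  Y(L4) = 0.000-0.01758j S between n4,n3
  Y(R8) = 0.07752+0.000j S between n3,n2
  Y(L5) = 0.000-0.001193j S between n4,n6
  V1: constraint V(n2)−V(n5) = 2.33
Assemble and solve the 7×7 MNA system:
  V(n1)=0.7126+0.2033j  V(n2)=0.2659+0.7969j  V(n3)=0.4392+0.1556j  V(n4)=3.327+0.5571j  V(n5)=-2.064+0.7969j  V(n6)=-1.927+0.7678j
  i(V1)=-0.9505-0.1429j

4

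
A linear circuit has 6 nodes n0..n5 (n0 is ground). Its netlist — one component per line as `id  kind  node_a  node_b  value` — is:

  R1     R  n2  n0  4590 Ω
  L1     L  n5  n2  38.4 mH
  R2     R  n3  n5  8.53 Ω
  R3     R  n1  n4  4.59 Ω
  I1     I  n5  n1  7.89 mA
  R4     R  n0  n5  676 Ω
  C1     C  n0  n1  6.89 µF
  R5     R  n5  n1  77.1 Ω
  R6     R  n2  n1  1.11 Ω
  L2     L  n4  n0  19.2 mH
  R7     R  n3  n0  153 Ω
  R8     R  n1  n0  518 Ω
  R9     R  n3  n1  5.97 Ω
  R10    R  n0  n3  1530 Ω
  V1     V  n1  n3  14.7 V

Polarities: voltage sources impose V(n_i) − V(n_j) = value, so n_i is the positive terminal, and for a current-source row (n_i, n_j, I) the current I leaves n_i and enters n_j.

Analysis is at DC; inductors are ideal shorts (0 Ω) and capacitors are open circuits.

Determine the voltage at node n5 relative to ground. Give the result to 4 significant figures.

-1.202 V

Element admittances at DC:
  Y(R1) = 0.0002179 S between n2,n0
  L1: short n5↔n2 (DC inductor)
  Y(R2) = 0.1172 S between n3,n5
  Y(R3) = 0.2179 S between n1,n4
  I1: injects 0.00789 A into n1 (from n5)
  Y(R4) = 0.001479 S between n0,n5
  Y(C1) = 0.000 S between n0,n1
  Y(R5) = 0.01297 S between n5,n1
  Y(R6) = 0.9009 S between n2,n1
  L2: short n4↔n0 (DC inductor)
  Y(R7) = 0.006536 S between n3,n0
  Y(R8) = 0.001931 S between n1,n0
  Y(R9) = 0.1675 S between n3,n1
  Y(R10) = 0.0006536 S between n0,n3
  V1: constraint V(n1)−V(n3) = 14.7
Assemble and solve the 8×8 MNA system:
  V(n1)=0.4746  V(n2)=-1.202  V(n3)=-14.23  V(n4)=0.000  V(n5)=-1.202
  i(L1)=-1.511  i(L2)=0.1034  i(V1)=-4.091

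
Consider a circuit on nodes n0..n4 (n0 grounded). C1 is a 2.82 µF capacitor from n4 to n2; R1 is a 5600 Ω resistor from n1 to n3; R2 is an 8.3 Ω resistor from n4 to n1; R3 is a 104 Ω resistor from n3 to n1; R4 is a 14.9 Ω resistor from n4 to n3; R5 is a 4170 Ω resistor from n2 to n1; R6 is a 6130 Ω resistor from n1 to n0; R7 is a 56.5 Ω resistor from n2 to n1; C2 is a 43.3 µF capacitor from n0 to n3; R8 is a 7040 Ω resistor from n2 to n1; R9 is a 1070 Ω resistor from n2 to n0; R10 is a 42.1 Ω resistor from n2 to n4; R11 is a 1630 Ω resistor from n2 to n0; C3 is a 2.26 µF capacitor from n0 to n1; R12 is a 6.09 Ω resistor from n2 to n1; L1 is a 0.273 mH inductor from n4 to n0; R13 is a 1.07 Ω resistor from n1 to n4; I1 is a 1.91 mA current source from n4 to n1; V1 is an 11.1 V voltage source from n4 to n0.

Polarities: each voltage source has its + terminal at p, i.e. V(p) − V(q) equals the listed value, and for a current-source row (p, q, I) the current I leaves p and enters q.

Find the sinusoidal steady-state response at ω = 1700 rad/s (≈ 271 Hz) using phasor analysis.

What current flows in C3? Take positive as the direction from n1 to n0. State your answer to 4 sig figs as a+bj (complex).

Apply KCL at each of the 4 non-ground nodes and solve the resulting linear system.
Node n1: branches {R1, R2, R3, R5, R6, R7, R8, C3, R12, R13, I1} → V_1 = 11.04-0.08843j
Node n2: branches {C1, R5, R7, R8, R9, R10, R11, R12} → V_2 = 10.96-0.07444j
Node n3: branches {R1, R3, R4, C2} → V_3 = 5.783-5.547j
Node n4: branches {C1, R2, R4, R10, L1, R13, I1, V1} → V_4 = 11.10+0.000j
Source currents: i(V1)=-0.4274+23.45j

0.0003397+0.04241j A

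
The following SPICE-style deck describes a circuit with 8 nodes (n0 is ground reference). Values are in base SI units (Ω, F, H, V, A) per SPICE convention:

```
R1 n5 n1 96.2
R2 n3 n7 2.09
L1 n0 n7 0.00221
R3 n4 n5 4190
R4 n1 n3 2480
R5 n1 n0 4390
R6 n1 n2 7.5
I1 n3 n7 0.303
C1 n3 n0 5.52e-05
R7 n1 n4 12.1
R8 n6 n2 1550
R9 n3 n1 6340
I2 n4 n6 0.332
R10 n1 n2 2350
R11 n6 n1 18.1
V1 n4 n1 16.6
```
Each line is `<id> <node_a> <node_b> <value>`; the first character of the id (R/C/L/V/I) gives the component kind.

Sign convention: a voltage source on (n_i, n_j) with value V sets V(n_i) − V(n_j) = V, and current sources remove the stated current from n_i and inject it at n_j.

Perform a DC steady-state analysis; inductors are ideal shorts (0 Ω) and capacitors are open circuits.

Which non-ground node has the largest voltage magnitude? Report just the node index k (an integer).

4

Apply KCL at each of the 7 non-ground nodes and solve the resulting linear system.
Node n1: branches {R1, R4, R5, R6, R7, R9, R10, R11, V1} → V_1 = -0.4502
Node n2: branches {R6, R8, R10} → V_2 = -0.4217
Node n3: branches {R2, R4, I1, C1, R9} → V_3 = -0.6331
Node n4: branches {R3, R7, I2, V1} → V_4 = 16.15
Node n5: branches {R1, R3} → V_5 = -0.07766
Node n6: branches {R8, I2, R11} → V_6 = 5.490
Node n7: branches {R2, L1, I1} → V_7 = 0.000
Source currents: i(L1)=-0.0001026, i(V1)=-1.708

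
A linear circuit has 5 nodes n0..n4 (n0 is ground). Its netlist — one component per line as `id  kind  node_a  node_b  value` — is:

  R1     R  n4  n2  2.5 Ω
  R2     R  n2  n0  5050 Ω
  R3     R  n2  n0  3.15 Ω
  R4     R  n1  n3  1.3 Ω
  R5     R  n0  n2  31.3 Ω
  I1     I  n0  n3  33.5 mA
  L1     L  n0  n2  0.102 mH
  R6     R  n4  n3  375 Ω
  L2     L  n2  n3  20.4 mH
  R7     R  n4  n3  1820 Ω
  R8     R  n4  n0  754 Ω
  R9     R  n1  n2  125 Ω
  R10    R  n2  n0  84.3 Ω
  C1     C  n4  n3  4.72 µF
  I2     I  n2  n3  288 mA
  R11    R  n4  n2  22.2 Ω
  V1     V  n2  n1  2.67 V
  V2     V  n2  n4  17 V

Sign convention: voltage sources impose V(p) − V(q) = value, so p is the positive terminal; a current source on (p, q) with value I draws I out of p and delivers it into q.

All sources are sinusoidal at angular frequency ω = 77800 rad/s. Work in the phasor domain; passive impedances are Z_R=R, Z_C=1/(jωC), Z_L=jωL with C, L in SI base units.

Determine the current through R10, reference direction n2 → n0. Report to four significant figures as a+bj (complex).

0.001635+0.0005680j A

Element admittances at ω=77800 rad/s:
  Y(R1) = 0.4000+0.000j S between n4,n2
  Y(R2) = 0.0001980+0.000j S between n2,n0
  Y(R3) = 0.3175+0.000j S between n2,n0
  Y(R4) = 0.7692+0.000j S between n1,n3
  Y(R5) = 0.03195+0.000j S between n0,n2
  I1: injects 0.0335 A into n3 (from n0)
  Y(L1) = 0.000-0.1260j S between n0,n2
  Y(R6) = 0.002667+0.000j S between n4,n3
  Y(L2) = 0.000-0.0006301j S between n2,n3
  Y(R7) = 0.0005495+0.000j S between n4,n3
  Y(R8) = 0.001326+0.000j S between n4,n0
  Y(R9) = 0.008000+0.000j S between n1,n2
  Y(R10) = 0.01186+0.000j S between n2,n0
  Y(C1) = 0.000+0.3672j S between n4,n3
  I2: injects 0.288 A into n3 (from n2)
  Y(R11) = 0.04505+0.000j S between n4,n2
  V1: constraint V(n2)−V(n1) = 2.67
  V2: constraint V(n2)−V(n4) = 17
Assemble and solve the 6×6 MNA system:
  V(n1)=-2.532+0.04788j  V(n2)=0.1379+0.04788j  V(n3)=-4.881-5.652j  V(n4)=-16.86+0.04788j
  i(V1)=1.785+4.385j  i(V2)=-9.720-4.381j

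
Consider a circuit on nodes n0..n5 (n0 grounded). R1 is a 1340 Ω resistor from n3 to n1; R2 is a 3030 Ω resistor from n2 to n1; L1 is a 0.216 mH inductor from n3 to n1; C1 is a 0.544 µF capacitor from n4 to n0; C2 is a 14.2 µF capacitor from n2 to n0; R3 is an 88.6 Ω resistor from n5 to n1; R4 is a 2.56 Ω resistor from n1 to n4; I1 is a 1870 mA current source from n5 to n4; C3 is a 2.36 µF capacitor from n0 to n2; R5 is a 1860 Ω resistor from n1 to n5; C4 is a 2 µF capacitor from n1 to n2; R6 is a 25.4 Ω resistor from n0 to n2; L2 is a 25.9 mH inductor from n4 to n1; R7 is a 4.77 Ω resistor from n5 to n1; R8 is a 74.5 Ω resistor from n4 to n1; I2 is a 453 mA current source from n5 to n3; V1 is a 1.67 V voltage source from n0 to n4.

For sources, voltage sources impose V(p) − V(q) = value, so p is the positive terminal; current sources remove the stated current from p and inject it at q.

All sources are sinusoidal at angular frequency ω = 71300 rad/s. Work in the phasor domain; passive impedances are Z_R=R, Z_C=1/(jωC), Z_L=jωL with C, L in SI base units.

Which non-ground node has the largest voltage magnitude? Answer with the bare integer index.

Element admittances at ω=71300 rad/s:
  Y(R1) = 0.0007463+0.000j S between n3,n1
  Y(R2) = 0.0003300+0.000j S between n2,n1
  Y(L1) = 0.000-0.06493j S between n3,n1
  Y(C1) = 0.000+0.03879j S between n4,n0
  Y(C2) = 0.000+1.012j S between n2,n0
  Y(R3) = 0.01129+0.000j S between n5,n1
  Y(R4) = 0.3906+0.000j S between n1,n4
  I1: injects 1.87 A into n4 (from n5)
  Y(C3) = 0.000+0.1683j S between n0,n2
  Y(R5) = 0.0005376+0.000j S between n1,n5
  Y(C4) = 0.000+0.1426j S between n1,n2
  Y(R6) = 0.03937+0.000j S between n0,n2
  Y(L2) = 0.000-0.0005415j S between n4,n1
  Y(R7) = 0.2096+0.000j S between n5,n1
  Y(R8) = 0.01342+0.000j S between n4,n1
  I2: injects 0.453 A into n3 (from n5)
  V1: constraint V(n0)−V(n4) = 1.67
Assemble and solve the 6×6 MNA system:
  V(n1)=-5.725+1.794j  V(n2)=-0.6218+0.1761j  V(n3)=-5.645+8.770j  V(n4)=-1.670+0.000j  V(n5)=-16.21+1.794j
  i(V1)=-0.2324-0.7920j

5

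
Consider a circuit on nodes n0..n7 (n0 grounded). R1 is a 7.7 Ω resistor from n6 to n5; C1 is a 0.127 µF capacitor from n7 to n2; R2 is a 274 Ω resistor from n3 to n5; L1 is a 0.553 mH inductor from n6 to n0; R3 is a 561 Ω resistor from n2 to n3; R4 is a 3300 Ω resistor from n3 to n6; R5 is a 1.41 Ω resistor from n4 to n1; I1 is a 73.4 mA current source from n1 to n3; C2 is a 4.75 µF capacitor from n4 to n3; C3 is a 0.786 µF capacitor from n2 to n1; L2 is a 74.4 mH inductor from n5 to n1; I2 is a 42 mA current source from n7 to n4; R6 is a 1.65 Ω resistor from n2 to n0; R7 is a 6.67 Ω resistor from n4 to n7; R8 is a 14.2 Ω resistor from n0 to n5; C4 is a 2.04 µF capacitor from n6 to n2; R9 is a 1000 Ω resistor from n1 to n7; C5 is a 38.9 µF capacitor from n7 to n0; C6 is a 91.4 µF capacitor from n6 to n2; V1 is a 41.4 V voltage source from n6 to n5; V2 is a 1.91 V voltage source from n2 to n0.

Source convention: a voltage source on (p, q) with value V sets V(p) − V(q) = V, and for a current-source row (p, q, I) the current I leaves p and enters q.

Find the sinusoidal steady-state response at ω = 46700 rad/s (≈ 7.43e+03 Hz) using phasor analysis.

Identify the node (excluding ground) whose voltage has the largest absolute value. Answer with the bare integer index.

5

Element admittances at ω=46700 rad/s:
  Y(R1) = 0.1299+0.000j S between n6,n5
  Y(C1) = 0.000+0.005931j S between n7,n2
  Y(R2) = 0.003650+0.000j S between n3,n5
  Y(L1) = 0.000-0.03872j S between n6,n0
  Y(R3) = 0.001783+0.000j S between n2,n3
  Y(R4) = 0.0003030+0.000j S between n3,n6
  Y(R5) = 0.7092+0.000j S between n4,n1
  I1: injects 0.0734 A into n3 (from n1)
  Y(C2) = 0.000+0.2218j S between n4,n3
  Y(C3) = 0.000+0.03671j S between n2,n1
  Y(L2) = 0.000-0.0002878j S between n5,n1
  I2: injects 0.042 A into n4 (from n7)
  Y(R6) = 0.6061+0.000j S between n2,n0
  Y(R7) = 0.1499+0.000j S between n4,n7
  Y(R8) = 0.07042+0.000j S between n0,n5
  Y(C4) = 0.000+0.09527j S between n6,n2
  Y(R9) = 0.001000+0.000j S between n1,n7
  Y(C5) = 0.000+1.817j S between n7,n0
  Y(C6) = 0.000+4.268j S between n6,n2
  V1: constraint V(n6)−V(n5) = 41.4
  V2: constraint V(n2)−V(n0) = 1.91
Assemble and solve the 9×9 MNA system:
  V(n1)=-0.4504+0.7908j  V(n2)=1.910+0.000j  V(n3)=-0.4244+0.9433j  V(n4)=-0.3880+0.6538j  V(n5)=-39.46-0.6754j  V(n6)=1.937-0.6754j  V(n7)=0.05548+0.05980j
  i(V1)=-8.299-0.04225j  i(V2)=1.756+0.02178j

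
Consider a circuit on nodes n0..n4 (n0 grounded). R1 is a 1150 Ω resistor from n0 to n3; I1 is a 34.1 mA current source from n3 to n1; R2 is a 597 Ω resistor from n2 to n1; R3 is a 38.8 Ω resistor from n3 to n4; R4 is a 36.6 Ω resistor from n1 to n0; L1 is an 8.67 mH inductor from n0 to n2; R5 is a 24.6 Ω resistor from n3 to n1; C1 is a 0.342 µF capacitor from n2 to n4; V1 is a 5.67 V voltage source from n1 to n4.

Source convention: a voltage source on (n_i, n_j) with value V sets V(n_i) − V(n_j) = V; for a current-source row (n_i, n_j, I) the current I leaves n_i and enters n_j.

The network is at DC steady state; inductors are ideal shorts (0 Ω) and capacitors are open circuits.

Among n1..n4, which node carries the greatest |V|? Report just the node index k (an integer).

Apply KCL at each of the 4 non-ground nodes and solve the resulting linear system.
Node n1: branches {I1, R2, R4, R5, V1} → V_1 = 0.07801
Node n2: branches {R2, L1, C1} → V_2 = 0.000
Node n3: branches {R1, I1, R3, R5} → V_3 = -2.601
Node n4: branches {R3, C1, V1} → V_4 = -5.592
Source currents: i(L1)=-0.0001307, i(V1)=-0.07708

4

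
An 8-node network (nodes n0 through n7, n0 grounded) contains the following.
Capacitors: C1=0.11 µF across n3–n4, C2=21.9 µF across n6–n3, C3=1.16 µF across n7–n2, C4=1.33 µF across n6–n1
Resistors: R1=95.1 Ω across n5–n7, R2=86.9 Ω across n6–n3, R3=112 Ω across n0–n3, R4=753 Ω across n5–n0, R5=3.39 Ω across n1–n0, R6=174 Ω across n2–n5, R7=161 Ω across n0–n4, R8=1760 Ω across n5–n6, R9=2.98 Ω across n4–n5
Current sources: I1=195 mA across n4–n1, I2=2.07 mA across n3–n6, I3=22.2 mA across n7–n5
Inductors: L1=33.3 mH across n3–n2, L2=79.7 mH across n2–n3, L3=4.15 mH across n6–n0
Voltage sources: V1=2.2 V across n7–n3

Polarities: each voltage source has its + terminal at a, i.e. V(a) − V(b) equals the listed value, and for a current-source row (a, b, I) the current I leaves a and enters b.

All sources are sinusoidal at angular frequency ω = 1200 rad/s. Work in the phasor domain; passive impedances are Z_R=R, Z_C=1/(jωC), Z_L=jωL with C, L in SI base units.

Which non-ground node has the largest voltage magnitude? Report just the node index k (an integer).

Apply KCL at each of the 7 non-ground nodes and solve the resulting linear system.
Node n1: branches {I1, R5, C4} → V_1 = 0.6641-0.002727j
Node n2: branches {L1, R6, C3, L2} → V_2 = -2.533+1.599j
Node n3: branches {C1, L1, R2, I2, R3, C2, L2, V1} → V_3 = -2.465+2.469j
Node n4: branches {C1, I1, R7, R9} → V_4 = -8.126+1.442j
Node n5: branches {R1, R4, R6, R8, R9, I3} → V_5 = -7.695+1.466j
Node n6: branches {R2, I2, C2, R8, L3, C4} → V_6 = 0.1601-0.5637j
Node n7: branches {R1, C3, I3, V1} → V_7 = -0.2653+2.469j
Source currents: i(V1)=-0.09911-0.01370j

4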